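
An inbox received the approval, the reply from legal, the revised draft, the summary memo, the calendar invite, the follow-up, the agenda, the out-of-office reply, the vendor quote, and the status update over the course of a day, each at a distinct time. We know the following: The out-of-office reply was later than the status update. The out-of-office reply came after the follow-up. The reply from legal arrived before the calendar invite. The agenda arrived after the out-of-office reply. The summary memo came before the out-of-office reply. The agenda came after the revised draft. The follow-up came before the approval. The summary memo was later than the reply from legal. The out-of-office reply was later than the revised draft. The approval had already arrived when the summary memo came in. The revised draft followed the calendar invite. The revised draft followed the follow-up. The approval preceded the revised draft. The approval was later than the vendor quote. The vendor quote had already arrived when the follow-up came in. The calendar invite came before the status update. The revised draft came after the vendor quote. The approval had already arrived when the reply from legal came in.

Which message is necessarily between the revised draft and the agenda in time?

the out-of-office reply

Tracing the constraints gives the revised draft → the out-of-office reply → the agenda, so the out-of-office reply sits after the revised draft and before the agenda.
No other message is forced both after the revised draft and before the agenda.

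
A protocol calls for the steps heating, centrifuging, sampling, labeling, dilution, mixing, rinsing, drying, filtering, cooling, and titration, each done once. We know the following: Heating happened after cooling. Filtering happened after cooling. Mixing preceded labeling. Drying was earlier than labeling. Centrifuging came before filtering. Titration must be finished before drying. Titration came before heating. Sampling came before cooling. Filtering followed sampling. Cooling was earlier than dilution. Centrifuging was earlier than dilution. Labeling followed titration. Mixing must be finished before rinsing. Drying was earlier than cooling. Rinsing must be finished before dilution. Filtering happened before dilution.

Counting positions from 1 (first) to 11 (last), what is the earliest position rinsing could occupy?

2

Mixing must come before rinsing — 1 forced predecessor.
Nothing else is forced ahead of rinsing, so its earliest slot is position 1 + 1 = 2.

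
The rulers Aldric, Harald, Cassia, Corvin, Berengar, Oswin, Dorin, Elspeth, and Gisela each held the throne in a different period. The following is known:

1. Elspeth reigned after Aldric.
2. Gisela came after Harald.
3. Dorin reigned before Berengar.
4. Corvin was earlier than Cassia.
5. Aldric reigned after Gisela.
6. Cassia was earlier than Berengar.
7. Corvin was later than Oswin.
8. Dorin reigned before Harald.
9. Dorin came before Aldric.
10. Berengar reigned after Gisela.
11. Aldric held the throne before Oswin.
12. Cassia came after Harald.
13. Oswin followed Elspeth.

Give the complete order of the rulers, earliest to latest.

Dorin, Harald, Gisela, Aldric, Elspeth, Oswin, Corvin, Cassia, Berengar

The constraints fix every adjacent pair, so only one ordering works:
Dorin → Harald → Gisela → Aldric → Elspeth → Oswin → Corvin → Cassia → Berengar.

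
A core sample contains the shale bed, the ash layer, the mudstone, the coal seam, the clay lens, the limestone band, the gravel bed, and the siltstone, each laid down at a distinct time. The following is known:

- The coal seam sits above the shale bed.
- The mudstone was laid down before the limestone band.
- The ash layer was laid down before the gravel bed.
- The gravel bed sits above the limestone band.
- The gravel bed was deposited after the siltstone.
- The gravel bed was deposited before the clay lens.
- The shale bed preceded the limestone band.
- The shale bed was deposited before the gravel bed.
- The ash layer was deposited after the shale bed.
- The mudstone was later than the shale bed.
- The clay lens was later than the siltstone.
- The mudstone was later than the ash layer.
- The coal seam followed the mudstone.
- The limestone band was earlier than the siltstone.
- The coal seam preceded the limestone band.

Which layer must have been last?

the clay lens

Every other layer has a chain of constraints placing it before the clay lens, so the clay lens is last.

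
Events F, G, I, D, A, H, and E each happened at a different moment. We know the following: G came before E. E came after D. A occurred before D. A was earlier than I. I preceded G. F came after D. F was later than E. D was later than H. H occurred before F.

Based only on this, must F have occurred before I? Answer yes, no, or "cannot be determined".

Tracing the constraints gives I → G → E → F, so I must come before F.
That means F cannot be before I.

no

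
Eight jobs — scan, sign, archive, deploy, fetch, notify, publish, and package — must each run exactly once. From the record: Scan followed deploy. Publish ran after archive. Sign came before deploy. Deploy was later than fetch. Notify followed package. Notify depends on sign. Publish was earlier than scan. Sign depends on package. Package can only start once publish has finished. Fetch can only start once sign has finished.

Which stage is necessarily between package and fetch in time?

Tracing the constraints gives package → sign → fetch, so sign sits after package and before fetch.
No other stage is forced both after package and before fetch.

sign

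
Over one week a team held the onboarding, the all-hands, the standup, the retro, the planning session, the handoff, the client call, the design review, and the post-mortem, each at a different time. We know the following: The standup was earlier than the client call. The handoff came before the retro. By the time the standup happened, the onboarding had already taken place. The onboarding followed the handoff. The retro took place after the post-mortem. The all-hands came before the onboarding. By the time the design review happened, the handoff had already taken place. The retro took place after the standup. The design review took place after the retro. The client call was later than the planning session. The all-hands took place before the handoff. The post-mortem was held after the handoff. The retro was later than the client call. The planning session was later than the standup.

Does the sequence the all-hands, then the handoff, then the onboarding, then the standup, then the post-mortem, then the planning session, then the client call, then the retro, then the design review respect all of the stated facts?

yes

Check each stated constraint against the proposed order — e.g. the handoff is ahead of the retro; the handoff is ahead of the design review. Every pair is in the required order; nothing is violated.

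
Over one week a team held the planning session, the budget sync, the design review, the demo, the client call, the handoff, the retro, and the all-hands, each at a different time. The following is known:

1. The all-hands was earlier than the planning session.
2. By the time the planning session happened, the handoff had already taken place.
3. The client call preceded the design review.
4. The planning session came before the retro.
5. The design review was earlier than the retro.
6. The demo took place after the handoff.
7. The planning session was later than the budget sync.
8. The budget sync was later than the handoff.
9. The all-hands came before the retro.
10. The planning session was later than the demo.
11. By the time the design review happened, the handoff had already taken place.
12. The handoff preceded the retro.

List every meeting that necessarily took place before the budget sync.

Directly stated before the budget sync: the handoff.
No chain forces the design review (or any of the others) ahead of the budget sync.

the handoff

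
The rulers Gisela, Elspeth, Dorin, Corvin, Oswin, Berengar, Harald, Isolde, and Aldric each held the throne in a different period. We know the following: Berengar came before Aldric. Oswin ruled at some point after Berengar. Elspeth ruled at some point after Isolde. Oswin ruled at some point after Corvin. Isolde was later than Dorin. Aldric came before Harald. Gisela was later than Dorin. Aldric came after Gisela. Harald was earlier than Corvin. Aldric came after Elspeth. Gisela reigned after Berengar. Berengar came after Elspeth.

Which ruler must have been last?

Every other ruler has a chain of constraints placing them before Oswin, so Oswin is last.

Oswin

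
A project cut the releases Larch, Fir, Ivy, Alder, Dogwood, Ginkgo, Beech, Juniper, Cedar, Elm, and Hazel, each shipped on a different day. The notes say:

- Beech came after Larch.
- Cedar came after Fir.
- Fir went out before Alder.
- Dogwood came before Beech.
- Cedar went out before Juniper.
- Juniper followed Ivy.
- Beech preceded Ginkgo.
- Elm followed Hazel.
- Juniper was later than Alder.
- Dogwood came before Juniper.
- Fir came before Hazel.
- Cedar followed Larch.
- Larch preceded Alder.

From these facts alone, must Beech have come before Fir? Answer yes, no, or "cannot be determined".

cannot be determined

No chain of stated constraints runs from Beech to Fir, and none runs from Fir to Beech either.
So the relative order of Beech and Fir is not fixed by the given facts.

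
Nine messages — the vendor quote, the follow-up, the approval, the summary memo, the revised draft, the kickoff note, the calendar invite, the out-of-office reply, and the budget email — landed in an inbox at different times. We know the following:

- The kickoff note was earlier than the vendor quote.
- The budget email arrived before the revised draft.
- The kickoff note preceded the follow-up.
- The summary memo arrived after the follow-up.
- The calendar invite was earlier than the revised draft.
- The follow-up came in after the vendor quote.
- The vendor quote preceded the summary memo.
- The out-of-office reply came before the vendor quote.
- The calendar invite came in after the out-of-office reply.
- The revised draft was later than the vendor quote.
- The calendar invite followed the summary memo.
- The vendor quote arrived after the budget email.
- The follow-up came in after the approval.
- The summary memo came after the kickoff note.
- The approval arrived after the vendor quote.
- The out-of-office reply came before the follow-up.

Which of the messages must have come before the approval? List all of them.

the budget email, the kickoff note, the out-of-office reply, the vendor quote

Directly stated before the approval: the vendor quote.
The budget email reaches the approval via the budget email → the vendor quote → the approval.
The kickoff note reaches the approval via the kickoff note → the vendor quote → the approval.
The out-of-office reply reaches the approval via the out-of-office reply → the vendor quote → the approval.
No chain forces the calendar invite (or any of the others) ahead of the approval.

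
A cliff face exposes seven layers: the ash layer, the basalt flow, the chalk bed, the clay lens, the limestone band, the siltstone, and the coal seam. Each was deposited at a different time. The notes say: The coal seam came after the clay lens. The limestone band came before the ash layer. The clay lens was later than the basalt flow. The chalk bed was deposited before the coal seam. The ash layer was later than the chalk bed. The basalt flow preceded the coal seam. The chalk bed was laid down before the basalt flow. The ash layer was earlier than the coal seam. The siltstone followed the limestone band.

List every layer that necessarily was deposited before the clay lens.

the basalt flow, the chalk bed

Directly stated before the clay lens: the basalt flow.
The chalk bed reaches the clay lens via the chalk bed → the basalt flow → the clay lens.
No chain forces the limestone band (or any of the others) ahead of the clay lens.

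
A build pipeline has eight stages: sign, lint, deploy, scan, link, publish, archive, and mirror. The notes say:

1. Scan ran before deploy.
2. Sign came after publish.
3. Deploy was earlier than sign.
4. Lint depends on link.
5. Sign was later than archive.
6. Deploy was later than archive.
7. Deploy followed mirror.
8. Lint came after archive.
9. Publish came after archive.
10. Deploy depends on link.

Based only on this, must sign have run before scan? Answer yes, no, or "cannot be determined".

Tracing the constraints gives scan → deploy → sign, so scan must come before sign.
That means sign cannot be before scan.

no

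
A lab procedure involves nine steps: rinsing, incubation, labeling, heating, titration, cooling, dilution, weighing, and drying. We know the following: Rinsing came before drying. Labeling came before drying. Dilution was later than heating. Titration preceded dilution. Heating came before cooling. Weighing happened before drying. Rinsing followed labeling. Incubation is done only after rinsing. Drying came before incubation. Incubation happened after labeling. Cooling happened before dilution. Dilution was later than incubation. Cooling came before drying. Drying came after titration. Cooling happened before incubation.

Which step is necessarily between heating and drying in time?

cooling

Tracing the constraints gives heating → cooling → drying, so cooling sits after heating and before drying.
No other step is forced both after heating and before drying.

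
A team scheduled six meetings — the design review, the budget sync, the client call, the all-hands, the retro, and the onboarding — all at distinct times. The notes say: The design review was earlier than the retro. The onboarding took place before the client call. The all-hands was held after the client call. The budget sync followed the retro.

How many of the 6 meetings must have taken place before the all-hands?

2

Directly stated before the all-hands: the client call.
The onboarding reaches the all-hands via the onboarding → the client call → the all-hands.
That's the client call and the onboarding — 2 in all.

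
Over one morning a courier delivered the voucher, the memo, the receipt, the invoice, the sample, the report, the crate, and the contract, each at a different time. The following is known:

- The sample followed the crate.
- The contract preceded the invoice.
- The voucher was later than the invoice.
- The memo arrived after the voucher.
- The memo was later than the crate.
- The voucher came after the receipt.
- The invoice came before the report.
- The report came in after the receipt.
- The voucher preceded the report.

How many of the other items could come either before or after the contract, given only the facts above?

3

Forced after the contract: the invoice, the memo, the report, and the voucher.
That leaves the crate, the receipt, and the sample with no forced order relative to the contract — 3.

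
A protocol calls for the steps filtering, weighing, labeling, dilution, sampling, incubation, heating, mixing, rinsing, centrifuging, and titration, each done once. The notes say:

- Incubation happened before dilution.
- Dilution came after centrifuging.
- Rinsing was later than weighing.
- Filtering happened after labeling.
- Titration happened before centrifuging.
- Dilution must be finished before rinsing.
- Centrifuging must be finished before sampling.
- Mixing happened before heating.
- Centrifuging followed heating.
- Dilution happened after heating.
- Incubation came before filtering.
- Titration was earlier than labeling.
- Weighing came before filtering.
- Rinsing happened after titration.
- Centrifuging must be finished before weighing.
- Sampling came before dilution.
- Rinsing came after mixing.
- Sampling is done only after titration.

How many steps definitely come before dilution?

6

Directly stated before dilution: centrifuging, heating, incubation, and sampling.
Mixing reaches dilution via mixing → heating → dilution.
Titration reaches dilution via titration → sampling → dilution.
That's centrifuging, heating, incubation, mixing, sampling, and titration — 6 in all.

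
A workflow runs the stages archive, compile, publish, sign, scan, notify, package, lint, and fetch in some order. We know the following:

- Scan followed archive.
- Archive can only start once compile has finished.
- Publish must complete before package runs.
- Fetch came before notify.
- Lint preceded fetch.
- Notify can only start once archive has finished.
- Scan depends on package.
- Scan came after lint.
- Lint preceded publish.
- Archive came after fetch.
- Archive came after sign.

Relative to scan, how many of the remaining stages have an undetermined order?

Forced before scan: archive, compile, fetch, lint, package, publish, and sign.
That leaves notify with no forced order relative to scan — 1.

1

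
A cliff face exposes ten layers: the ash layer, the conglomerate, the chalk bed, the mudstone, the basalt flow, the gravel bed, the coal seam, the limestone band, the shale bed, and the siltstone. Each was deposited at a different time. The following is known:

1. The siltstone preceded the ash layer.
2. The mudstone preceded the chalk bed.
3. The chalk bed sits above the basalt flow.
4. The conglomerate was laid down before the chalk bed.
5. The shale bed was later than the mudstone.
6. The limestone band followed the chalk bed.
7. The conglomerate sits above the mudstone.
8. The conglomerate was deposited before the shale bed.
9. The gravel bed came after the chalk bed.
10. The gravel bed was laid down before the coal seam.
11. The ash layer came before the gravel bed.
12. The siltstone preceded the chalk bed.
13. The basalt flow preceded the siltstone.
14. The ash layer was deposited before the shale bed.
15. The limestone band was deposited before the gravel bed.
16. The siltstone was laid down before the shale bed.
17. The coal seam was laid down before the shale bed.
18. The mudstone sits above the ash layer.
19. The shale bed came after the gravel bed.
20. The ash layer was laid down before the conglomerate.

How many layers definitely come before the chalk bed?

Directly stated before the chalk bed: the basalt flow, the conglomerate, the mudstone, and the siltstone.
The ash layer reaches the chalk bed via the ash layer → the mudstone → the chalk bed.
No chain forces the shale bed (or any of the others) ahead of the chalk bed.
That's the ash layer, the basalt flow, the conglomerate, the mudstone, and the siltstone — 5 in all.

5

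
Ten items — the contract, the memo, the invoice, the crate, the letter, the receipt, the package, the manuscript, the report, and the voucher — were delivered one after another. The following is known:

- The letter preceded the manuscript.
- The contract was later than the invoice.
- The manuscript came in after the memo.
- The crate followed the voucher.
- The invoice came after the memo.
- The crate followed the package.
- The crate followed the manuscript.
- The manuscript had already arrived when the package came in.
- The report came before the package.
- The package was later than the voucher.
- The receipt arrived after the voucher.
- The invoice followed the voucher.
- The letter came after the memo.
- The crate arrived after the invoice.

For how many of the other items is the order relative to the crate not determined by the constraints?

2

Forced before the crate: the invoice, the letter, the manuscript, the memo, the package, the report, and the voucher.
That leaves the contract and the receipt with no forced order relative to the crate — 2.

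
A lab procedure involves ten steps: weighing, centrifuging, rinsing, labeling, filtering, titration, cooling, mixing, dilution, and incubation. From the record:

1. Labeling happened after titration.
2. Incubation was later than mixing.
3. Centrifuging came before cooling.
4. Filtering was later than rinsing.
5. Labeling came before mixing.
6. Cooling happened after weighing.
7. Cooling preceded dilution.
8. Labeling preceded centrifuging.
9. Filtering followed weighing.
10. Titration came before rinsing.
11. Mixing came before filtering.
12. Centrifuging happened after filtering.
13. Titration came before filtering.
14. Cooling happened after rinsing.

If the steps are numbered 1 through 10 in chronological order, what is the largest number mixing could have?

5

Mixing must come before centrifuging, cooling, dilution, filtering, and incubation — 5 steps forced after it.
Everything else can be placed before mixing in some valid order, so mixing can sit as late as position 10 − 5 = 5.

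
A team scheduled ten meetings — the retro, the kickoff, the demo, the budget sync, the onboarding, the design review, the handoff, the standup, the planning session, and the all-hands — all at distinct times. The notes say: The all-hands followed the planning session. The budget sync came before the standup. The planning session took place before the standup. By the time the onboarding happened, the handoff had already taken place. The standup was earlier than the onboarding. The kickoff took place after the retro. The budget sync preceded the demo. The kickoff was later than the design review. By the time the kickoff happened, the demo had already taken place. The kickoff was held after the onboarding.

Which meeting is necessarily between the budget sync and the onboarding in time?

Tracing the constraints gives the budget sync → the standup → the onboarding, so the standup sits after the budget sync and before the onboarding.
No other meeting is forced both after the budget sync and before the onboarding.

the standup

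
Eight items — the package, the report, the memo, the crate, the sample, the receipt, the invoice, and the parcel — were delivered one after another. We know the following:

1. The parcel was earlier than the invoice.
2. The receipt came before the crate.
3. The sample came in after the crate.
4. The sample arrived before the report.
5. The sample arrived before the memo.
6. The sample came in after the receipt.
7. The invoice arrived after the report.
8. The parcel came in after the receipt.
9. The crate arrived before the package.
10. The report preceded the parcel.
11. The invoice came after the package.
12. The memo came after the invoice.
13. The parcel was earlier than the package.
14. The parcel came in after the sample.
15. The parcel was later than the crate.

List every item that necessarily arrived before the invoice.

Directly stated before the invoice: the package, the parcel, and the report.
The crate reaches the invoice via the crate → the package → the invoice.
The receipt reaches the invoice via the receipt → the parcel → the invoice.
The sample reaches the invoice via the sample → the report → the invoice.
No chain forces the memo ahead of the invoice.

the crate, the package, the parcel, the receipt, the report, the sample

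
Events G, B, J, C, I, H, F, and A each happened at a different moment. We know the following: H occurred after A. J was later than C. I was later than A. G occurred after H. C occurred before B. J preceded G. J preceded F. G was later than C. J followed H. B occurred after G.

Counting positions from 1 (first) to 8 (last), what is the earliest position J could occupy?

4

A, C, and H must all come before J — 3 forced predecessors.
Nothing else is forced ahead of J, so its earliest slot is position 3 + 1 = 4.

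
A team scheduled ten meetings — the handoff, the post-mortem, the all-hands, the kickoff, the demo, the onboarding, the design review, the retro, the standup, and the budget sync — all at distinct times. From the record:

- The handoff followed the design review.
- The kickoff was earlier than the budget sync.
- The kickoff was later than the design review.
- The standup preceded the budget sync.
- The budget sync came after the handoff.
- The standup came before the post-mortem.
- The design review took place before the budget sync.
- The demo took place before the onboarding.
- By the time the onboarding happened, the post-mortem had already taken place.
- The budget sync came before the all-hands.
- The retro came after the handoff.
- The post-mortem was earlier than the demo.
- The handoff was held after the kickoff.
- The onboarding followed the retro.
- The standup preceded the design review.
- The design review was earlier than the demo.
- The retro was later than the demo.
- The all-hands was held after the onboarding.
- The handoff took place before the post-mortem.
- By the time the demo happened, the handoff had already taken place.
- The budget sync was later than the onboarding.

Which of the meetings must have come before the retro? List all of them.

Directly stated before the retro: the demo and the handoff.
The design review reaches the retro via the design review → the handoff → the retro.
The kickoff reaches the retro via the kickoff → the handoff → the retro.
The post-mortem reaches the retro via the post-mortem → the demo → the retro.
Likewise the standup reaches the retro by chaining the stated constraints.

the demo, the design review, the handoff, the kickoff, the post-mortem, the standup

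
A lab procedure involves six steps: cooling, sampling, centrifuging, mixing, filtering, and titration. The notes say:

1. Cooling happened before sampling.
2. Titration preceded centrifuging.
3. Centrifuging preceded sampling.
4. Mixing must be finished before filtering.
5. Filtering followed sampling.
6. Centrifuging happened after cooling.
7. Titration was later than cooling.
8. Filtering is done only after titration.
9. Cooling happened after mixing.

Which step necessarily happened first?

Mixing has a chain of constraints placing it before every other step, so mixing must be first.

mixing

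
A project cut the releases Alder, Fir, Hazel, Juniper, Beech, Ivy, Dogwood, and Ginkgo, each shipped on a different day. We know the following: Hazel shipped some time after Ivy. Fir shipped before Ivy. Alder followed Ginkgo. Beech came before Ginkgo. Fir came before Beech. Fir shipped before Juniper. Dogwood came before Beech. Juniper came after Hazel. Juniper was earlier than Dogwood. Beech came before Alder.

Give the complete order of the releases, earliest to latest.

Fir, Ivy, Hazel, Juniper, Dogwood, Beech, Ginkgo, Alder

The constraints fix every adjacent pair, so only one ordering works:
Fir → Ivy → Hazel → Juniper → Dogwood → Beech → Ginkgo → Alder.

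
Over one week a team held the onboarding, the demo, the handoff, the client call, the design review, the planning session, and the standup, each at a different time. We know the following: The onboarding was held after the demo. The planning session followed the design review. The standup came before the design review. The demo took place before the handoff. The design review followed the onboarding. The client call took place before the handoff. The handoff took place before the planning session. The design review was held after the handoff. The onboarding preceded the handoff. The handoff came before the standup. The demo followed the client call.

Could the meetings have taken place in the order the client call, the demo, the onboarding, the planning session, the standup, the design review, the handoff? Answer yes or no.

The constraints require the design review before the planning session, but in the proposed sequence the planning session appears ahead of the design review. That one violation is enough.

no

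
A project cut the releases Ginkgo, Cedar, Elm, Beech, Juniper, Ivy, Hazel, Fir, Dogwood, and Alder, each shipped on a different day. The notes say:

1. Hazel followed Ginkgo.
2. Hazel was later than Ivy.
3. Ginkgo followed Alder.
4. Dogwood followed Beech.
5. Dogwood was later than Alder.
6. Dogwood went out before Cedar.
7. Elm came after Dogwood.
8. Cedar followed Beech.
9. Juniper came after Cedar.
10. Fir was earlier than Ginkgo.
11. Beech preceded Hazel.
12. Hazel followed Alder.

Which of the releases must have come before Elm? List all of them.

Alder, Beech, Dogwood

Directly stated before Elm: Dogwood.
Alder reaches Elm via Alder → Dogwood → Elm.
Beech reaches Elm via Beech → Dogwood → Elm.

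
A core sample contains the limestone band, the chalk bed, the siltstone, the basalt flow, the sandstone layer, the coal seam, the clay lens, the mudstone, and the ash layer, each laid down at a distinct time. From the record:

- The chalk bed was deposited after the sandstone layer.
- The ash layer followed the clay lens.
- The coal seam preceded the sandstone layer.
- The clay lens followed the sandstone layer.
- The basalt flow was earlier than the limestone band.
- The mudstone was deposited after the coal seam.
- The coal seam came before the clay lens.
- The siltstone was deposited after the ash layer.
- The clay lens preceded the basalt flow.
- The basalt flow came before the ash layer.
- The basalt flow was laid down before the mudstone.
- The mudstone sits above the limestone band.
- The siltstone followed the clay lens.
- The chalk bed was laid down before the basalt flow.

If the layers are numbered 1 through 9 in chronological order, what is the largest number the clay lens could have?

4

The clay lens must come before the ash layer, the basalt flow, the limestone band, the mudstone, and the siltstone — 5 layers forced after it.
Everything else can be placed before the clay lens in some valid order, so the clay lens can sit as late as position 9 − 5 = 4.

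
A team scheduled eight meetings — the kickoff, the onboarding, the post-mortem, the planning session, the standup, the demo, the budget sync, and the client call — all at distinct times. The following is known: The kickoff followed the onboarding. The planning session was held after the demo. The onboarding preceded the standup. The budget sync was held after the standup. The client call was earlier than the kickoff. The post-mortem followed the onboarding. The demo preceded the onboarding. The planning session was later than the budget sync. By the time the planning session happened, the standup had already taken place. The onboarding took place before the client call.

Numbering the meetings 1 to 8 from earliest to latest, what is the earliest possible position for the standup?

3

The demo and the onboarding must both come before the standup — 2 forced predecessors.
Nothing else is forced ahead of the standup, so its earliest slot is position 2 + 1 = 3.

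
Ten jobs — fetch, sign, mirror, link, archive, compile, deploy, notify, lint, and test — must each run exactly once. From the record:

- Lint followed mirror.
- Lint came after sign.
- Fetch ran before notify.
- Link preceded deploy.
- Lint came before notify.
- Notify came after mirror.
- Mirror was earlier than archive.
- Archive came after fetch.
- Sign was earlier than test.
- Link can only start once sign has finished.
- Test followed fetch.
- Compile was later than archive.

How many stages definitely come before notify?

Directly stated before notify: fetch, lint, and mirror.
Sign reaches notify via sign → lint → notify.
That's fetch, lint, mirror, and sign — 4 in all.

4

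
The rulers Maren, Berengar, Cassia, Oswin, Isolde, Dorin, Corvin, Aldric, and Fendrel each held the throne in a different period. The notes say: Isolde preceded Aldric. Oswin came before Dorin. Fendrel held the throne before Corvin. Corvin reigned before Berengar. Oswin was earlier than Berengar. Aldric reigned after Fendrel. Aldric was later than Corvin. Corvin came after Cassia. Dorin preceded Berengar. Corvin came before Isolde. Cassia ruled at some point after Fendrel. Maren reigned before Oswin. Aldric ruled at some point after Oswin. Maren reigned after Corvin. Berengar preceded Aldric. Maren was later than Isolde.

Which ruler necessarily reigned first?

Fendrel

Fendrel has a chain of constraints placing them before every other ruler, so Fendrel must be first.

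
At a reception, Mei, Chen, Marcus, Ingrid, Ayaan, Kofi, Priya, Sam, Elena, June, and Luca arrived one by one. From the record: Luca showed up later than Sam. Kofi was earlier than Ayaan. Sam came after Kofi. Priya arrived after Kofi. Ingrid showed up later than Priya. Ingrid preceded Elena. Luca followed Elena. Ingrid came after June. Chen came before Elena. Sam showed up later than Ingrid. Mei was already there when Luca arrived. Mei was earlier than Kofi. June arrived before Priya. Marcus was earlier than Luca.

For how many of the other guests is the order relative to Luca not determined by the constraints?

Forced before Luca: Chen, Elena, Ingrid, June, Kofi, Marcus, Mei, Priya, and Sam.
That leaves Ayaan with no forced order relative to Luca — 1.

1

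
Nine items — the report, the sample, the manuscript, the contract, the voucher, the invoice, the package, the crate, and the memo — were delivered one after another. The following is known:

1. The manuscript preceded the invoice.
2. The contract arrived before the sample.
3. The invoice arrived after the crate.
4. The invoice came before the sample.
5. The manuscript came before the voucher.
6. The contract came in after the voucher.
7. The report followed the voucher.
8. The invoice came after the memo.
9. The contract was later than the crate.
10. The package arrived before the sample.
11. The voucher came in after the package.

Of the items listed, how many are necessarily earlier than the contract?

Directly stated before the contract: the crate and the voucher.
The manuscript reaches the contract via the manuscript → the voucher → the contract.
The package reaches the contract via the package → the voucher → the contract.
That's the crate, the manuscript, the package, and the voucher — 4 in all.

4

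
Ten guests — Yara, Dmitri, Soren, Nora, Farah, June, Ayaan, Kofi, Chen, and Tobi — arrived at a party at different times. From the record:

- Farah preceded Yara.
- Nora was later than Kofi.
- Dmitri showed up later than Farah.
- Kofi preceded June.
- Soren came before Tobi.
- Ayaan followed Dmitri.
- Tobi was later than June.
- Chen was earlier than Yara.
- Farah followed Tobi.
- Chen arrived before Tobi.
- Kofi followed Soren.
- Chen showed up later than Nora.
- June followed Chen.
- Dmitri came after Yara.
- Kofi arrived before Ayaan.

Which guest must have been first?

Soren

Soren has a chain of constraints placing them before every other guest, so Soren must be first.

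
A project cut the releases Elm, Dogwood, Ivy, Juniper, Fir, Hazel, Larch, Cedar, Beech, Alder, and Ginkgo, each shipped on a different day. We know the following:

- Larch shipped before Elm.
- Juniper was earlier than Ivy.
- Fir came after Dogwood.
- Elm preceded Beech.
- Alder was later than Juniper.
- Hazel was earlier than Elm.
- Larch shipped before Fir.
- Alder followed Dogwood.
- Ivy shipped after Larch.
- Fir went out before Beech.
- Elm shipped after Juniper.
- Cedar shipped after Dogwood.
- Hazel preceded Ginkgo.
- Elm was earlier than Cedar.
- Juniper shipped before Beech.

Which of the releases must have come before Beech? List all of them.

Directly stated before Beech: Elm, Fir, and Juniper.
Dogwood reaches Beech via Dogwood → Fir → Beech.
Hazel reaches Beech via Hazel → Elm → Beech.
Larch reaches Beech via Larch → Elm → Beech.
No chain forces Cedar (or any of the others) ahead of Beech.

Dogwood, Elm, Fir, Hazel, Juniper, Larch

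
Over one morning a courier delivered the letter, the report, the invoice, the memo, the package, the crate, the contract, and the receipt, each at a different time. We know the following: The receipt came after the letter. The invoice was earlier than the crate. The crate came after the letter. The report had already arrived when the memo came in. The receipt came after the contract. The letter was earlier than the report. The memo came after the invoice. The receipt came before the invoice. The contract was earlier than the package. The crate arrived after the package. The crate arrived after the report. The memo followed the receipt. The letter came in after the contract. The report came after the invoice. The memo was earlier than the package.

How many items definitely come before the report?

Directly stated before the report: the invoice and the letter.
The contract reaches the report via the contract → the letter → the report.
The receipt reaches the report via the receipt → the invoice → the report.
No chain forces the package (or any of the others) ahead of the report.
That's the contract, the invoice, the letter, and the receipt — 4 in all.

4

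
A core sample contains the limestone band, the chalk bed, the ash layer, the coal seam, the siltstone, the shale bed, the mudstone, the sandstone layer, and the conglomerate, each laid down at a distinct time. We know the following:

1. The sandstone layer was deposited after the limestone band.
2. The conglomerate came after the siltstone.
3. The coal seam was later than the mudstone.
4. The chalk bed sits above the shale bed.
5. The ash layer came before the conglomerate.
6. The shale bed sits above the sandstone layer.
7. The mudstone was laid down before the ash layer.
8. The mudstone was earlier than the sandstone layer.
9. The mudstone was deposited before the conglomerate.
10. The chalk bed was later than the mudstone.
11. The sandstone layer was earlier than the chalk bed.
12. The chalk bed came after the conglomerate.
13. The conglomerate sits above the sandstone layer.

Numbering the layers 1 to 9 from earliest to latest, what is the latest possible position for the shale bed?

8

The shale bed must come before the chalk bed — 1 layer forced after it.
Everything else can be placed before the shale bed in some valid order, so the shale bed can sit as late as position 9 − 1 = 8.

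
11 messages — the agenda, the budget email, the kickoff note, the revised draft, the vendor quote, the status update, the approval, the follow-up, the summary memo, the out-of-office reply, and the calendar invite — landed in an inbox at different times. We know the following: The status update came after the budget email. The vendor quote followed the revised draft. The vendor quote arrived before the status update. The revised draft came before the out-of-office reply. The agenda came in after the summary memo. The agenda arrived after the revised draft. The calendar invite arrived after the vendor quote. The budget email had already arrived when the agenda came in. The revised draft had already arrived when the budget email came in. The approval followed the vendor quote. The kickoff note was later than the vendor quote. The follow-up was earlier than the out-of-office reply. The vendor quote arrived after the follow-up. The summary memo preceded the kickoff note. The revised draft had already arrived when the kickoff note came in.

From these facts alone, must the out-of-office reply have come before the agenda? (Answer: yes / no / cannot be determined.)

No chain of stated constraints runs from the out-of-office reply to the agenda, and none runs from the agenda to the out-of-office reply either.
So the relative order of the out-of-office reply and the agenda is not fixed by the given facts.

cannot be determined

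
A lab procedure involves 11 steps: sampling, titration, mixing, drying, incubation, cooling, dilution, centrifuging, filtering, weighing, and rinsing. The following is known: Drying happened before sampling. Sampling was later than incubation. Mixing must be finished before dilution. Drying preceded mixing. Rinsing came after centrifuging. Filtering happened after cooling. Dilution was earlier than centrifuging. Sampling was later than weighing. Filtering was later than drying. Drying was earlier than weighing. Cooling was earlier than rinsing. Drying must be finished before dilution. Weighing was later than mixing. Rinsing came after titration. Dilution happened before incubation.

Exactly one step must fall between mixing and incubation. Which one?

dilution

Tracing the constraints gives mixing → dilution → incubation, so dilution sits after mixing and before incubation.
No other step is forced both after mixing and before incubation.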